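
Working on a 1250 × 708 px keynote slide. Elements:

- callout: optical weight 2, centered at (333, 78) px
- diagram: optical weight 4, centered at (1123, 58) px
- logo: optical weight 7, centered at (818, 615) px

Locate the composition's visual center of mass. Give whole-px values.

Total weight = 2 + 4 + 7 = 13.
Σw·x = 2·333 + 4·1123 + 7·818 = 10884, so x̄ = 10884/13 ≈ 837.23.
Σw·y = 2·78 + 4·58 + 7·615 = 4693, so ȳ = 4693/13 ≈ 361.00.

(837, 361)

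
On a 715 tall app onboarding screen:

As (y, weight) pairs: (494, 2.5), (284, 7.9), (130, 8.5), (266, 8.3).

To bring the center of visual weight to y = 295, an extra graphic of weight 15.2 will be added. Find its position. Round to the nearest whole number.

y ≈ 376

After adding the extra graphic, total weight = 2.5 + 7.9 + 8.5 + 8.3 + 15.2 = 42.4.
y: need Σw·y = 42.4·295 = 12508.0. Existing = 2.5·494 + 7.9·284 + 8.5·130 + 8.3·266 = 6791.4. Remainder 5716.6 / 15.2 ≈ 376.09.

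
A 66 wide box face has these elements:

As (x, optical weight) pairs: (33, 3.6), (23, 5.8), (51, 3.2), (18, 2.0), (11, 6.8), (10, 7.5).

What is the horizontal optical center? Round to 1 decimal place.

Total weight = 3.6 + 5.8 + 3.2 + 2.0 + 6.8 + 7.5 = 28.9.
x-moment: 3.6·33 + 5.8·23 + 3.2·51 + 2.0·18 + 6.8·11 + 7.5·10 = 601.2; centroid 601.2/28.9 ≈ 20.80.

x ≈ 20.8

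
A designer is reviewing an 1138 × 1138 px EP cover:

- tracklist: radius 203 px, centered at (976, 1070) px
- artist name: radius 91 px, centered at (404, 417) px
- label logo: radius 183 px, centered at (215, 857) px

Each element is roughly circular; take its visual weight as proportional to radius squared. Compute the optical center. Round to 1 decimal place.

(611.8, 918.9)

r² weights: tracklist 203² = 41209, artist name 91² = 8281, label logo 183² = 33489. Total = 82979.
x-moment: 41209·976 + 8281·404 + 33489·215 = 50765643; centroid 50765643/82979 ≈ 611.79.
y-moment: 41209·1070 + 8281·417 + 33489·857 = 76246880; centroid 76246880/82979 ≈ 918.87.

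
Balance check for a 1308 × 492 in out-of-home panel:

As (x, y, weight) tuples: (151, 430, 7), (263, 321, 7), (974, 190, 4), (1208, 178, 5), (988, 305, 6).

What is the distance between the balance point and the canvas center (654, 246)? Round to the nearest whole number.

≈ 56 in

Total weight = 7 + 7 + 4 + 5 + 6 = 29.
Σw·x = 7·151 + 7·263 + 4·974 + 5·1208 + 6·988 = 18762, so x̄ = 18762/29 ≈ 646.97.
Σw·y = 7·430 + 7·321 + 4·190 + 5·178 + 6·305 = 8737, so ȳ = 8737/29 ≈ 301.28.
From (654, 246): dx = -7.03, dy = 55.28, so the distance is √(dx²+dy²) ≈ 55.72.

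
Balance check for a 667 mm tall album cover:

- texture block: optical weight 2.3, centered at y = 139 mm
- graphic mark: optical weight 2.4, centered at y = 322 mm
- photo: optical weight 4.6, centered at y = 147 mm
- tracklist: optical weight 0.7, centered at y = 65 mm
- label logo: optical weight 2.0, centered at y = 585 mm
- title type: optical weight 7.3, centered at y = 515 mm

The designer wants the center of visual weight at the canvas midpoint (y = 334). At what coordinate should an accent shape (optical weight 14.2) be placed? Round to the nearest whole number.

y ≈ 313

After adding the accent shape, total weight = 2.3 + 2.4 + 4.6 + 0.7 + 2.0 + 7.3 + 14.2 = 33.5.
y: need Σw·y = 33.5·334 = 11189.0. Existing = 2.3·139 + 2.4·322 + 4.6·147 + 0.7·65 + 2.0·585 + 7.3·515 = 6743.7. Remainder 4445.3 / 14.2 ≈ 313.05.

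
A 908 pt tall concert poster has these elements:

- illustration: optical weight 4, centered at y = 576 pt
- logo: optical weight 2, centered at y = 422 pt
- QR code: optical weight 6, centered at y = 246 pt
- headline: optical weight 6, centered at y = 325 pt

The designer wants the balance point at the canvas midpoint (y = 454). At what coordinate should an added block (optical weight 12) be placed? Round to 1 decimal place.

With the added block, Σw becomes 4 + 2 + 6 + 6 + 12 = 30.
Along y: (6574 + 12·y) / 30 = 454 (existing moment 4·576 + 2·422 + 6·246 + 6·325 = 6574) ⇒ y = (13620 − 6574) / 12 ≈ 587.17.

y ≈ 587.2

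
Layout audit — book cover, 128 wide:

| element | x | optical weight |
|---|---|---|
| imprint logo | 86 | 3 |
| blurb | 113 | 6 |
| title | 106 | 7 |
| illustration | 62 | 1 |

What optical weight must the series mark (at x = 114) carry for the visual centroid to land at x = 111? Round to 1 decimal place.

w ≈ 49.0

Known weights sum to 3 + 6 + 7 + 1 = 17; their moment is 3·86 + 6·113 + 7·106 + 1·62 = 1740.
Set Σw·x/Σw = 111: (1740 + 114w) = 111·(17 + w).
So w = (111·17 − 1740)/(114 − 111) = 147/3 ≈ 49.00.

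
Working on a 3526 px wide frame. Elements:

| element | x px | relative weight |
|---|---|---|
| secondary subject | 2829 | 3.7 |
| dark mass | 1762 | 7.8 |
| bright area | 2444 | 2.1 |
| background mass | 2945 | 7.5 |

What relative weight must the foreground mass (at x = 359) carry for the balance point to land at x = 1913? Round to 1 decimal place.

Fixed elements: Σw = 3.7 + 7.8 + 2.1 + 7.5 = 21.1, Σw·x = 3.7·2829 + 7.8·1762 + 2.1·2444 + 7.5·2945 = 51430.8.
For the centroid to hit 1913: (51430.8 + w·359) / (21.1 + w) = 1913.
Rearranging, w·(359 − 1913) = 1913·21.1 − 51430.8 = -11066.5, so w ≈ -11066.5/-1554 = 7.12.

w ≈ 7.1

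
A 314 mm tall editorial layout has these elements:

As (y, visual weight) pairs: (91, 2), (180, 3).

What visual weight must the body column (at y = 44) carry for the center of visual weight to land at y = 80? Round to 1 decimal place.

w ≈ 8.9

Fixed elements: Σw = 2 + 3 = 5, Σw·y = 2·91 + 3·180 = 722.
Set Σw·y/Σw = 80: (722 + 44w) = 80·(5 + w).
Solving: w = (80·5 − 722) / (44 − 80) = -322 / -36 ≈ 8.94.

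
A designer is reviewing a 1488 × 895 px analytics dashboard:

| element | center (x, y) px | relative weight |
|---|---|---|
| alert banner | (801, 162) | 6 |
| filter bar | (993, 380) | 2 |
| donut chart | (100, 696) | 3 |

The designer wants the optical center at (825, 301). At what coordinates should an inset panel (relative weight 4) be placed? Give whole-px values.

After adding the inset panel, total weight = 6 + 2 + 3 + 4 = 15.
Along x: (7092 + 4·x) / 15 = 825 (existing moment 6·801 + 2·993 + 3·100 = 7092) ⇒ x = (12375 − 7092) / 4 ≈ 1320.75.
Along y: (3820 + 4·y) / 15 = 301 (existing moment 6·162 + 2·380 + 3·696 = 3820) ⇒ y = (4515 − 3820) / 4 ≈ 173.75.

(1321, 174)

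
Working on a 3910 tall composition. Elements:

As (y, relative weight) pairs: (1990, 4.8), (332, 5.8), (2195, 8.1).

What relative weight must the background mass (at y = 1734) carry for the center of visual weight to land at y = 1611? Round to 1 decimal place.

w ≈ 7.1

Fixed elements: Σw = 4.8 + 5.8 + 8.1 = 18.7, Σw·y = 4.8·1990 + 5.8·332 + 8.1·2195 = 29257.1.
Set Σw·y/Σw = 1611: (29257.1 + 1734w) = 1611·(18.7 + w).
Solving: w = (1611·18.7 − 29257.1) / (1734 − 1611) = 868.6 / 123 ≈ 7.06.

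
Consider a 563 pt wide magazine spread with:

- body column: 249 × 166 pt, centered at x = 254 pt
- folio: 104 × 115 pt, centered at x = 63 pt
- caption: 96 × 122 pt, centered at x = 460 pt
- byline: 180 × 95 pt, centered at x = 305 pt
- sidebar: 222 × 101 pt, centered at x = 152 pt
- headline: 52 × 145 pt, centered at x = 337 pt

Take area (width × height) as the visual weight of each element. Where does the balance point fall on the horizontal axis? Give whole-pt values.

Areas → weights: body column 249·166 = 41334, folio 104·115 = 11960, caption 96·122 = 11712, byline 180·95 = 17100, sidebar 222·101 = 22422, headline 52·145 = 7540; Σw = 112068.
x: (41334·254 + 11960·63 + 11712·460 + 17100·305 + 22422·152 + 7540·337) / 112068 = 27804460 / 112068 ≈ 248.10

x ≈ 248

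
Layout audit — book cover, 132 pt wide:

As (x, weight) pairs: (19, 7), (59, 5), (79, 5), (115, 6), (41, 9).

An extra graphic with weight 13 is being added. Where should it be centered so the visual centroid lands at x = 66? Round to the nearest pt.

After adding the extra graphic, total weight = 7 + 5 + 5 + 6 + 9 + 13 = 45.
x: need Σw·x = 45·66 = 2970. Existing = 7·19 + 5·59 + 5·79 + 6·115 + 9·41 = 1882. Remainder 1088 / 13 ≈ 83.69.

x ≈ 84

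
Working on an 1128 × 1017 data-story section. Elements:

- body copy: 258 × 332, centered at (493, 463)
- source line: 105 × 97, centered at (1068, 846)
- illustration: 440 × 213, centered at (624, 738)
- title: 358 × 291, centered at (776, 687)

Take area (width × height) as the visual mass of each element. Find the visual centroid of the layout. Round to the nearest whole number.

Areas: body copy 258·332 = 85656, source line 105·97 = 10185, illustration 440·213 = 93720, title 358·291 = 104178. Total weight = 293739.
Σw·x = 85656·493 + 10185·1068 + 93720·624 + 104178·776 = 192429396, so x̄ = 192429396/293739 ≈ 655.10.
Σw·y = 85656·463 + 10185·846 + 93720·738 + 104178·687 = 189010884, so ȳ = 189010884/293739 ≈ 643.47.

(655, 643)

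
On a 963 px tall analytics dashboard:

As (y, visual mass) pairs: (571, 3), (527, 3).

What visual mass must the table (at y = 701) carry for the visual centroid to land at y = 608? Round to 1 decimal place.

Existing Σw = 6 (3 + 3); existing moment 3·571 + 3·527 = 3294.
Balance at y = 608 requires (3294 + w·701) / (6 + w) = 608.
Rearranging, w·(701 − 608) = 608·6 − 3294 = 354, so w ≈ 354/93 = 3.81.

w ≈ 3.8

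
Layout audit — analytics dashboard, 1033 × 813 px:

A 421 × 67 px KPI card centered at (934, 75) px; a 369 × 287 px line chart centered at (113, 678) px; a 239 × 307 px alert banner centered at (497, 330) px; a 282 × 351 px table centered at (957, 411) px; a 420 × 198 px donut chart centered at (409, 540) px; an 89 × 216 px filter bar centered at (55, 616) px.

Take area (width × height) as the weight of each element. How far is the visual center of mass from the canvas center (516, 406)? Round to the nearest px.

Areas: KPI card 421·67 = 28207, line chart 369·287 = 105903, alert banner 239·307 = 73373, table 282·351 = 98982, donut chart 420·198 = 83160, filter bar 89·216 = 19224. Total weight = 408849.
Σw·x = 204574292; x̄ = 204574292/408849 ≈ 500.37.
Σw·y = 195560835; ȳ = 195560835/408849 ≈ 478.32.
From (516, 406): dx = -15.63, dy = 72.32, so the distance is √(dx²+dy²) ≈ 73.99.

≈ 74 px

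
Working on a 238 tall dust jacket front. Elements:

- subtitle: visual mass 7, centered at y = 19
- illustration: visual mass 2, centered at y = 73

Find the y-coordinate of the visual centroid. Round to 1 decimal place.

Weights sum to 7 + 2 = 9.
y-moment: 7·19 + 2·73 = 279; centroid 279/9 ≈ 31.00.

y ≈ 31.0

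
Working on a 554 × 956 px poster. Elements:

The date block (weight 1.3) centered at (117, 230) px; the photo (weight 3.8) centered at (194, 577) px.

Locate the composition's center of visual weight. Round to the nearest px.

Weights sum to 1.3 + 3.8 = 5.1.
Σw·x = 1.3·117 + 3.8·194 = 889.3, so x̄ = 889.3/5.1 ≈ 174.37.
Σw·y = 1.3·230 + 3.8·577 = 2491.6, so ȳ = 2491.6/5.1 ≈ 488.55.

(174, 489)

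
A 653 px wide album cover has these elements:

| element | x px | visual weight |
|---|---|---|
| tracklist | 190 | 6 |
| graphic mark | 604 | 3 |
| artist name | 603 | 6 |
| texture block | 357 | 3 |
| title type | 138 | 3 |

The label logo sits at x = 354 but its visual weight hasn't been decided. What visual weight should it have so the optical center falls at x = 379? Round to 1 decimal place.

Known weights sum to 6 + 3 + 6 + 3 + 3 = 21; their moment is 6·190 + 3·604 + 6·603 + 3·357 + 3·138 = 8055.
Set Σw·x/Σw = 379: (8055 + 354w) = 379·(21 + w).
Rearranging, w·(354 − 379) = 379·21 − 8055 = -96, so w ≈ -96/-25 = 3.84.

w ≈ 3.8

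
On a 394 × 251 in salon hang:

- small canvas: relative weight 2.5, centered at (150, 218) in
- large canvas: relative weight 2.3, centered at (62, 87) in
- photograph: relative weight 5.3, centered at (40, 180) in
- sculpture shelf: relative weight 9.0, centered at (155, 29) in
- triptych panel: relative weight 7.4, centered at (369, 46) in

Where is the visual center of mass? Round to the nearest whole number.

(183, 87)

Weights sum to 2.5 + 2.3 + 5.3 + 9.0 + 7.4 = 26.5.
Σw·x = 2.5·150 + 2.3·62 + 5.3·40 + 9.0·155 + 7.4·369 = 4855.2, so x̄ = 4855.2/26.5 ≈ 183.22.
Σw·y = 2.5·218 + 2.3·87 + 5.3·180 + 9.0·29 + 7.4·46 = 2300.5, so ȳ = 2300.5/26.5 ≈ 86.81.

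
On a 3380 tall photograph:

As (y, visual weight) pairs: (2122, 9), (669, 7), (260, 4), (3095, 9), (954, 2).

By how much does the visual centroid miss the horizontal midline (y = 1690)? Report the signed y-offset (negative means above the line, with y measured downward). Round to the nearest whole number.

Σw = 9 + 7 + 4 + 9 + 2 = 31.
Σw·y = 9·2122 + 7·669 + 4·260 + 9·3095 + 2·954 = 54584, so ȳ = 54584/31 ≈ 1760.77.
Difference: 1760.77 − 1690 ≈ 70.77.

≈ 71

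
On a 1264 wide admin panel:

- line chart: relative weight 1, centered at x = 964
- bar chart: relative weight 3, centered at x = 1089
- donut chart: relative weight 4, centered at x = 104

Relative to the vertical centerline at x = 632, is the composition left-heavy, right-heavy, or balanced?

left-heavy

Total weight = 1 + 3 + 4 = 8.
x-moment: 1·964 + 3·1089 + 4·104 = 4647; centroid 4647/8 ≈ 580.88.
580.9 lies left of the midline 632, so the layout is left-heavy.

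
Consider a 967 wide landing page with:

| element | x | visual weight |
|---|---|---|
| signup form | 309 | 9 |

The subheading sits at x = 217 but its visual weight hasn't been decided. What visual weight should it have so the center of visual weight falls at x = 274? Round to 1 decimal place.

The single fixed element contributes weight 9, moment 9·309 = 2781.
For the centroid to hit 274: (2781 + w·217) / (9 + w) = 274.
Solving: w = (274·9 − 2781) / (217 − 274) = -315 / -57 ≈ 5.53.

w ≈ 5.5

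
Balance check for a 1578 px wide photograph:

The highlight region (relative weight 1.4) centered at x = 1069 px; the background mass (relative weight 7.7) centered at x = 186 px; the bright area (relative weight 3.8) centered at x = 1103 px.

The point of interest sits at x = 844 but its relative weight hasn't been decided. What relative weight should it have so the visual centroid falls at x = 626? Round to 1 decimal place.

Fixed elements: Σw = 1.4 + 7.7 + 3.8 = 12.9, Σw·x = 1.4·1069 + 7.7·186 + 3.8·1103 = 7120.2.
For the centroid to hit 626: (7120.2 + w·844) / (12.9 + w) = 626.
Rearranging, w·(844 − 626) = 626·12.9 − 7120.2 = 955.2, so w ≈ 955.2/218 = 4.38.

w ≈ 4.4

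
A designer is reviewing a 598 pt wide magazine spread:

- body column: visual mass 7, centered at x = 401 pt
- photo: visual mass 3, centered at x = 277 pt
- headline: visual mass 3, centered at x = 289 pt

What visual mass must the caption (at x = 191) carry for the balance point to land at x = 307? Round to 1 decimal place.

w ≈ 4.4

Known weights sum to 7 + 3 + 3 = 13; their moment is 7·401 + 3·277 + 3·289 = 4505.
For the centroid to hit 307: (4505 + w·191) / (13 + w) = 307.
So w = (307·13 − 4505)/(191 − 307) = -514/-116 ≈ 4.43.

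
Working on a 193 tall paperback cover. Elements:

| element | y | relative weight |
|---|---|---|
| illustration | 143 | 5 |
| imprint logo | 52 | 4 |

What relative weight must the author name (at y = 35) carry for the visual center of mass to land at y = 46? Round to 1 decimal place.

Existing Σw = 9 (5 + 4); existing moment 5·143 + 4·52 = 923.
For the centroid to hit 46: (923 + w·35) / (9 + w) = 46.
So w = (46·9 − 923)/(35 − 46) = -509/-11 ≈ 46.27.

w ≈ 46.3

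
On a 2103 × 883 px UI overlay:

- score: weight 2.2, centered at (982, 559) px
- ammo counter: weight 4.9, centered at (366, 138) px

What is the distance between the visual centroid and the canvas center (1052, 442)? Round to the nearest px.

≈ 525 px

Total weight = 2.2 + 4.9 = 7.1.
x-moment: 2.2·982 + 4.9·366 = 3953.8; centroid 3953.8/7.1 ≈ 556.87.
y-moment: 2.2·559 + 4.9·138 = 1906.0; centroid 1906.0/7.1 ≈ 268.45.
Offset from (1052, 442): Δx ≈ -495.13, Δy ≈ -173.55; distance = √(Δx² + Δy²) ≈ 524.66.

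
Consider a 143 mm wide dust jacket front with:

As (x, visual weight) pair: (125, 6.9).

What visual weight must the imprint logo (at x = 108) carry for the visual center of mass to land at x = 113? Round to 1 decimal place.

w ≈ 16.6

The single fixed element contributes weight 6.9, moment 6.9·125 = 862.5.
Set Σw·x/Σw = 113: (862.5 + 108w) = 113·(6.9 + w).
So w = (113·6.9 − 862.5)/(108 − 113) = -82.8/-5 ≈ 16.56.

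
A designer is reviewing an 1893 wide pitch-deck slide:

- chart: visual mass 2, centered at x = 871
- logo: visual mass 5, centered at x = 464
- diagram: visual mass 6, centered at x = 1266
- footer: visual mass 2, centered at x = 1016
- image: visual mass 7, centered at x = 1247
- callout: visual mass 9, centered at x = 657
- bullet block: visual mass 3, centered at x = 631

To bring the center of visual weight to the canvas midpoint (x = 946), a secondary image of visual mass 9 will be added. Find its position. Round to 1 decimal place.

After adding the secondary image, total weight = 2 + 5 + 6 + 2 + 7 + 9 + 3 + 9 = 43.
x: target moment 43×946 = 40678; current 2·871 + 5·464 + 6·1266 + 2·1016 + 7·1247 + 9·657 + 3·631 = 30225; the secondary image supplies 10453, so x = 10453/9 ≈ 1161.44.

x ≈ 1161.4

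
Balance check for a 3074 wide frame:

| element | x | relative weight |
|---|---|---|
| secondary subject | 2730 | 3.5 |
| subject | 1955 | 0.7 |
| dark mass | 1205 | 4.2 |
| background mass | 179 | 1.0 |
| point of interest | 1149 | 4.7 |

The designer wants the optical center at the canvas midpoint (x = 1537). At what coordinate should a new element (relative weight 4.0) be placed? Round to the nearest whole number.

x ≈ 1564

New total weight: (3.5 + 0.7 + 4.2 + 1.0 + 4.7) + 4.0 = 18.1.
x: need Σw·x = 18.1·1537 = 27819.7. Existing = 3.5·2730 + 0.7·1955 + 4.2·1205 + 1.0·179 + 4.7·1149 = 21563.8. Remainder 6255.9 / 4.0 ≈ 1563.98.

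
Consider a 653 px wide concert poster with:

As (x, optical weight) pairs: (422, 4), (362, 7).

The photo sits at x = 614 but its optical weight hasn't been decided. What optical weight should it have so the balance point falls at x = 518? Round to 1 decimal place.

w ≈ 15.4

Known weights sum to 4 + 7 = 11; their moment is 4·422 + 7·362 = 4222.
For the centroid to hit 518: (4222 + w·614) / (11 + w) = 518.
Solving: w = (518·11 − 4222) / (614 − 518) = 1476 / 96 ≈ 15.38.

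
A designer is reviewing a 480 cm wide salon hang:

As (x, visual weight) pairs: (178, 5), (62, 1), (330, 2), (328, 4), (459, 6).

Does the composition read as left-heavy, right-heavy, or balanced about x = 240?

right-heavy

Weights sum to 5 + 1 + 2 + 4 + 6 = 18.
x: (5·178 + 1·62 + 2·330 + 4·328 + 6·459) / 18 = 5678 / 18 ≈ 315.44
Since 315.4 is right of 240, the composition reads right-heavy.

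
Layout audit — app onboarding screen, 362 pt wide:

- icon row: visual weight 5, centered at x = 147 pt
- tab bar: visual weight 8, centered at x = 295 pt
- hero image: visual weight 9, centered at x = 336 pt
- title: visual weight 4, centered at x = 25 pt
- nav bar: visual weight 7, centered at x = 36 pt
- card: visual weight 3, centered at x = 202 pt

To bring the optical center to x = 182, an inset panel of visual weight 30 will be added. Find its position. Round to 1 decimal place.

New total weight: (5 + 8 + 9 + 4 + 7 + 3) + 30 = 66.
x: target moment 66×182 = 12012; current 5·147 + 8·295 + 9·336 + 4·25 + 7·36 + 3·202 = 7077; the inset panel supplies 4935, so x = 4935/30 ≈ 164.50.

x ≈ 164.5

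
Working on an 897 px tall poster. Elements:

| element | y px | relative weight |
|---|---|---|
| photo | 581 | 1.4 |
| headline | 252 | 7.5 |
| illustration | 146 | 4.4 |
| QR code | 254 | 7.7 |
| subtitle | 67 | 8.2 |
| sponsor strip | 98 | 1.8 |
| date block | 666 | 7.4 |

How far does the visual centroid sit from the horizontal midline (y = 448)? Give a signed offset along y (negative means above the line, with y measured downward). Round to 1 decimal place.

Σw = 1.4 + 7.5 + 4.4 + 7.7 + 8.2 + 1.8 + 7.4 = 38.4.
Σw·y = 1.4·581 + 7.5·252 + 4.4·146 + 7.7·254 + 8.2·67 + 1.8·98 + 7.4·666 = 10955.8, so ȳ = 10955.8/38.4 ≈ 285.31.
Against y = 448, that's 285.31 − 448 = -162.69.

≈ -162.7 px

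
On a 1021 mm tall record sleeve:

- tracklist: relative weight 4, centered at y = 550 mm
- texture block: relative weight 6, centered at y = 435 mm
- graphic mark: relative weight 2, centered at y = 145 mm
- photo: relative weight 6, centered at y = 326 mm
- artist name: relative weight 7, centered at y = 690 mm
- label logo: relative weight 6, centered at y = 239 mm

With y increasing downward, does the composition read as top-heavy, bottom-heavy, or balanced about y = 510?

Weights sum to 4 + 6 + 2 + 6 + 7 + 6 = 31.
y-moment: 4·550 + 6·435 + 2·145 + 6·326 + 7·690 + 6·239 = 13320; centroid 13320/31 ≈ 429.68.
429.7 lies above (smaller y than) the midline 510, so the layout is top-heavy.

top-heavy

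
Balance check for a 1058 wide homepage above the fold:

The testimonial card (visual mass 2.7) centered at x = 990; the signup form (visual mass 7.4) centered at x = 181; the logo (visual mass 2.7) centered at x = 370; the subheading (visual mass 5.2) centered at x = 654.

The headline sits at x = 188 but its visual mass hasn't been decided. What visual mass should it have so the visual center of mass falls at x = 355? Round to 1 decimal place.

w ≈ 12.1

Known weights sum to 2.7 + 7.4 + 2.7 + 5.2 = 18.0; their moment is 2.7·990 + 7.4·181 + 2.7·370 + 5.2·654 = 8412.2.
Balance at x = 355 requires (8412.2 + w·188) / (18.0 + w) = 355.
Solving: w = (355·18.0 − 8412.2) / (188 − 355) = -2022.2 / -167 ≈ 12.11.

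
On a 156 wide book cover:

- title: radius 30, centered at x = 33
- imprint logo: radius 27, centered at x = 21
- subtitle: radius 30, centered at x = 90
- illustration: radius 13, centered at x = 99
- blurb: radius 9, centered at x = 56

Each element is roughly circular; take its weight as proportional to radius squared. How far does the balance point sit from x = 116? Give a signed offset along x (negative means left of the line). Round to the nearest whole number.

Weights ∝ r²: title 30² = 900, imprint logo 27² = 729, subtitle 30² = 900, illustration 13² = 169, blurb 9² = 81; Σw = 2779.
x: (900·33 + 729·21 + 900·90 + 169·99 + 81·56) / 2779 = 147276 / 2779 ≈ 53.00
Against x = 116, that's 53.00 − 116 = -63.00.

≈ -63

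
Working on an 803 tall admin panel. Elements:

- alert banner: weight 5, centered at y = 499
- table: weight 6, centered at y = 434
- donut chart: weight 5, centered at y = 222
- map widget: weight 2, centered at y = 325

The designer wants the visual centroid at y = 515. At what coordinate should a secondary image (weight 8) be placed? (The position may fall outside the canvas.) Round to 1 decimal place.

y ≈ 816.4

New total weight: (5 + 6 + 5 + 2) + 8 = 26.
y: need Σw·y = 26·515 = 13390. Existing = 5·499 + 6·434 + 5·222 + 2·325 = 6859. Remainder 6531 / 8 ≈ 816.38.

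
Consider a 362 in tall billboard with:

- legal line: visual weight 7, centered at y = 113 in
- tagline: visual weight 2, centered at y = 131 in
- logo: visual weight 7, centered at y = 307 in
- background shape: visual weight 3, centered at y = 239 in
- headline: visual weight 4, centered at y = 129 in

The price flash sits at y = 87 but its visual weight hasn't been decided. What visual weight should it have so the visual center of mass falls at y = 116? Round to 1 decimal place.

Existing Σw = 23 (7 + 2 + 7 + 3 + 4); existing moment 7·113 + 2·131 + 7·307 + 3·239 + 4·129 = 4435.
Balance at y = 116 requires (4435 + w·87) / (23 + w) = 116.
Solving: w = (116·23 − 4435) / (87 − 116) = -1767 / -29 ≈ 60.93.

w ≈ 60.9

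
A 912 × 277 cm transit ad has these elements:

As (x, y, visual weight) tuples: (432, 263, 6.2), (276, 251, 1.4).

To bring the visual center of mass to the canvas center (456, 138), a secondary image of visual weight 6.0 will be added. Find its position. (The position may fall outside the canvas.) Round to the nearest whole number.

(523, -18)

New total weight: (6.2 + 1.4) + 6.0 = 13.6.
x: need Σw·x = 13.6·456 = 6201.6. Existing = 6.2·432 + 1.4·276 = 3064.8. Remainder 3136.8 / 6.0 ≈ 522.80.
y: need Σw·y = 13.6·138 = 1876.8. Existing = 6.2·263 + 1.4·251 = 1982.0. Remainder -105.2 / 6.0 ≈ -17.53.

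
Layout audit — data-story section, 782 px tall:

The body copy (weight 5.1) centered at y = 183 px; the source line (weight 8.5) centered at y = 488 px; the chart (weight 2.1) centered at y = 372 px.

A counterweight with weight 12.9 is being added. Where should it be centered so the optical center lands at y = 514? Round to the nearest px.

y ≈ 685

After adding the counterweight, total weight = 5.1 + 8.5 + 2.1 + 12.9 = 28.6.
y: target moment 28.6×514 = 14700.4; current 5.1·183 + 8.5·488 + 2.1·372 = 5862.5; the counterweight supplies 8837.9, so y = 8837.9/12.9 ≈ 685.11.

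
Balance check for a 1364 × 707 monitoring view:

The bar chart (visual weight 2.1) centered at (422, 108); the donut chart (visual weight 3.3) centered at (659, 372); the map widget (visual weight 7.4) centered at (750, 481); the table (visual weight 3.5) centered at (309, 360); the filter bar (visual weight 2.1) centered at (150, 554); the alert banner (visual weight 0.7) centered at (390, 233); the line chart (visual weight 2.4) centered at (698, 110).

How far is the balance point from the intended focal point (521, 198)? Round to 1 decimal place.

≈ 171.4

Weights sum to 2.1 + 3.3 + 7.4 + 3.5 + 2.1 + 0.7 + 2.4 = 21.5.
x-moment: 2.1·422 + 3.3·659 + 7.4·750 + 3.5·309 + 2.1·150 + 0.7·390 + 2.4·698 = 11955.6; centroid 11955.6/21.5 ≈ 556.07.
y-moment: 2.1·108 + 3.3·372 + 7.4·481 + 3.5·360 + 2.1·554 + 0.7·233 + 2.4·110 = 7864.3; centroid 7864.3/21.5 ≈ 365.78.
From (521, 198): dx = 35.07, dy = 167.78, so the distance is √(dx²+dy²) ≈ 171.41.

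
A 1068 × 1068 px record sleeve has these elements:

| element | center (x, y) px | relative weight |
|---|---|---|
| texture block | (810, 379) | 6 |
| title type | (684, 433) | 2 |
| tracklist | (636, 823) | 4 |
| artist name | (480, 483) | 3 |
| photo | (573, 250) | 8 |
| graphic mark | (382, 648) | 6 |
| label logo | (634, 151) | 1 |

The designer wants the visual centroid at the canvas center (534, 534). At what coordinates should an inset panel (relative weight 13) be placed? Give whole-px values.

(403, 696)

New total weight: (6 + 2 + 4 + 3 + 8 + 6 + 1) + 13 = 43.
x: need Σw·x = 43·534 = 22962. Existing = 6·810 + 2·684 + 4·636 + 3·480 + 8·573 + 6·382 + 1·634 = 17722. Remainder 5240 / 13 ≈ 403.08.
y: need Σw·y = 43·534 = 22962. Existing = 6·379 + 2·433 + 4·823 + 3·483 + 8·250 + 6·648 + 1·151 = 13920. Remainder 9042 / 13 ≈ 695.54.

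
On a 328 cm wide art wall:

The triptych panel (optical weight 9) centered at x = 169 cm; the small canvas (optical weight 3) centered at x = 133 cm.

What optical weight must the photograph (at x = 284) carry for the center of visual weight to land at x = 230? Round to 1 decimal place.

Fixed elements: Σw = 9 + 3 = 12, Σw·x = 9·169 + 3·133 = 1920.
For the centroid to hit 230: (1920 + w·284) / (12 + w) = 230.
Rearranging, w·(284 − 230) = 230·12 − 1920 = 840, so w ≈ 840/54 = 15.56.

w ≈ 15.6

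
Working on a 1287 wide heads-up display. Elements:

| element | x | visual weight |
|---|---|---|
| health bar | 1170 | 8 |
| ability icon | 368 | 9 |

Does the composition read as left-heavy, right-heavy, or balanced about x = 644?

Weights sum to 8 + 9 = 17.
x-moment: 8·1170 + 9·368 = 12672; centroid 12672/17 ≈ 745.41.
745.4 vs midline 644 → right-heavy.

right-heavy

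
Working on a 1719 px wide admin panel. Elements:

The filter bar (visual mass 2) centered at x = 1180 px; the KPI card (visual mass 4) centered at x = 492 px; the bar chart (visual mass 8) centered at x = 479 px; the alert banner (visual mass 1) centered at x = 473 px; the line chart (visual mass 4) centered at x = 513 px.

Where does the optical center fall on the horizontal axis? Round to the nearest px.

Σw = 2 + 4 + 8 + 1 + 4 = 19.
x: (2·1180 + 4·492 + 8·479 + 1·473 + 4·513) / 19 = 10685 / 19 ≈ 562.37

x ≈ 562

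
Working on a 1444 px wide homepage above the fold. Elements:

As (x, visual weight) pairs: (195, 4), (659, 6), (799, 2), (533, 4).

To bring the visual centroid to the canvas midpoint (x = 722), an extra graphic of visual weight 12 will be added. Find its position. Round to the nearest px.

After adding the extra graphic, total weight = 4 + 6 + 2 + 4 + 12 = 28.
Along x: (8464 + 12·x) / 28 = 722 (existing moment 4·195 + 6·659 + 2·799 + 4·533 = 8464) ⇒ x = (20216 − 8464) / 12 ≈ 979.33.

x ≈ 979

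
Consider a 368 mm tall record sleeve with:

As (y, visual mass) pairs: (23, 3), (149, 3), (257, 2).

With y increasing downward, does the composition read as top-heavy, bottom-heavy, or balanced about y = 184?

top-heavy

Total weight = 3 + 3 + 2 = 8.
y: (3·23 + 3·149 + 2·257) / 8 = 1030 / 8 ≈ 128.75
Since 128.8 is above (smaller y than) 184, the composition reads top-heavy.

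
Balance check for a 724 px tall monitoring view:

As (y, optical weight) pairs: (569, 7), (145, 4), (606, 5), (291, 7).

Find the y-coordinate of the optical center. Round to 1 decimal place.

y ≈ 418.7

Σw = 7 + 4 + 5 + 7 = 23.
y: (7·569 + 4·145 + 5·606 + 7·291) / 23 = 9630 / 23 ≈ 418.70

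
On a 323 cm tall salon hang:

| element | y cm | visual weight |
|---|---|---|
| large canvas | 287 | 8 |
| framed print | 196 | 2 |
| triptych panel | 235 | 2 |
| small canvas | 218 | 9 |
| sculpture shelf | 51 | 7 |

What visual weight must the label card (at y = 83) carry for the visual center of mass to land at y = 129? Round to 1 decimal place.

w ≈ 40.5

Fixed elements: Σw = 8 + 2 + 2 + 9 + 7 = 28, Σw·y = 8·287 + 2·196 + 2·235 + 9·218 + 7·51 = 5477.
Set Σw·y/Σw = 129: (5477 + 83w) = 129·(28 + w).
Solving: w = (129·28 − 5477) / (83 − 129) = -1865 / -46 ≈ 40.54.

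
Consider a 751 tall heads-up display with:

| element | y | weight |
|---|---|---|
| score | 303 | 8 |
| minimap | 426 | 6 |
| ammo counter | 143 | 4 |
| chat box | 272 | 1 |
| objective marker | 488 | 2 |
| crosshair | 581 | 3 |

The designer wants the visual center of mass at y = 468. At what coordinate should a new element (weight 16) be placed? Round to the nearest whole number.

y ≈ 636

After adding the new element, total weight = 8 + 6 + 4 + 1 + 2 + 3 + 16 = 40.
y: target moment 40×468 = 18720; current 8·303 + 6·426 + 4·143 + 1·272 + 2·488 + 3·581 = 8543; the new element supplies 10177, so y = 10177/16 ≈ 636.06.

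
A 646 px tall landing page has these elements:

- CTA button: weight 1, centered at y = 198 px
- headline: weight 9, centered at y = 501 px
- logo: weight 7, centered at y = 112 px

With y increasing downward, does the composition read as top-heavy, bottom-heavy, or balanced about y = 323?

balanced

Σw = 1 + 9 + 7 = 17.
y-moment: 1·198 + 9·501 + 7·112 = 5491; centroid 5491/17 ≈ 323.00.
The centroid 323.00 matches the midline at 323, so the layout is balanced.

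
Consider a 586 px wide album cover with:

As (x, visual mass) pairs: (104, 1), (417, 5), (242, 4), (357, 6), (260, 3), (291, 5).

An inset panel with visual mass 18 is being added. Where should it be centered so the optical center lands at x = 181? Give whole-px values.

New total weight: (1 + 5 + 4 + 6 + 3 + 5) + 18 = 42.
x: target moment 42×181 = 7602; current 1·104 + 5·417 + 4·242 + 6·357 + 3·260 + 5·291 = 7534; the inset panel supplies 68, so x = 68/18 ≈ 3.78.

x ≈ 4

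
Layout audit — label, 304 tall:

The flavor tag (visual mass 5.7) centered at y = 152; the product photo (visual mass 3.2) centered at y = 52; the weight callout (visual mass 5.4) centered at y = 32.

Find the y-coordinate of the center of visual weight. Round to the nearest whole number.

Weights sum to 5.7 + 3.2 + 5.4 = 14.3.
y-moment: 5.7·152 + 3.2·52 + 5.4·32 = 1205.6; centroid 1205.6/14.3 ≈ 84.31.

y ≈ 84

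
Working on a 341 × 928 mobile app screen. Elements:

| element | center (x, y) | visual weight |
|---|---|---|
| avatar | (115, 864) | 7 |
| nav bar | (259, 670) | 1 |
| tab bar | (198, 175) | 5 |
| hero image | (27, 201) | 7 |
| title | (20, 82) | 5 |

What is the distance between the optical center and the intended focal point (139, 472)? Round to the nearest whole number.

≈ 106

Σw = 7 + 1 + 5 + 7 + 5 = 25.
x-moment: 7·115 + 1·259 + 5·198 + 7·27 + 5·20 = 2343; centroid 2343/25 ≈ 93.72.
y-moment: 7·864 + 1·670 + 5·175 + 7·201 + 5·82 = 9410; centroid 9410/25 ≈ 376.40.
Offset from (139, 472): Δx ≈ -45.28, Δy ≈ -95.60; distance = √(Δx² + Δy²) ≈ 105.78.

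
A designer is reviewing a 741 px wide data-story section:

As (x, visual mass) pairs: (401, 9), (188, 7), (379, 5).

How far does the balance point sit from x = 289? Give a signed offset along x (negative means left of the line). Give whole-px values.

Weights sum to 9 + 7 + 5 = 21.
Σw·x = 9·401 + 7·188 + 5·379 = 6820, so x̄ = 6820/21 ≈ 324.76.
Against x = 289, that's 324.76 − 289 = 35.76.

≈ 36 px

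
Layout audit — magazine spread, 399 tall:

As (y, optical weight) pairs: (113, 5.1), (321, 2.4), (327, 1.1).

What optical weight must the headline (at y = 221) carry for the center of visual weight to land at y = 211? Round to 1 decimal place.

Fixed elements: Σw = 5.1 + 2.4 + 1.1 = 8.6, Σw·y = 5.1·113 + 2.4·321 + 1.1·327 = 1706.4.
For the centroid to hit 211: (1706.4 + w·221) / (8.6 + w) = 211.
Solving: w = (211·8.6 − 1706.4) / (221 − 211) = 108.2 / 10 ≈ 10.82.

w ≈ 10.8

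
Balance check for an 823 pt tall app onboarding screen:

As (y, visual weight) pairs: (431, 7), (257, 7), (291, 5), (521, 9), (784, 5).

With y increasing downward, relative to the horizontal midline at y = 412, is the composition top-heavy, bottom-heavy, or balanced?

Weights sum to 7 + 7 + 5 + 9 + 5 = 33.
Σw·y = 7·431 + 7·257 + 5·291 + 9·521 + 5·784 = 14880, so ȳ = 14880/33 ≈ 450.91.
Since 450.9 is below (larger y than) 412, the composition reads bottom-heavy.

bottom-heavy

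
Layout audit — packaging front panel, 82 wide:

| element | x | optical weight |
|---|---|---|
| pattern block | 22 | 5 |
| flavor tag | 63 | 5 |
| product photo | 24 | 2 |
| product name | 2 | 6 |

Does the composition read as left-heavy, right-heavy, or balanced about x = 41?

left-heavy

Σw = 5 + 5 + 2 + 6 = 18.
Σw·x = 5·22 + 5·63 + 2·24 + 6·2 = 485, so x̄ = 485/18 ≈ 26.94.
26.9 lies left of the midline 41, so the layout is left-heavy.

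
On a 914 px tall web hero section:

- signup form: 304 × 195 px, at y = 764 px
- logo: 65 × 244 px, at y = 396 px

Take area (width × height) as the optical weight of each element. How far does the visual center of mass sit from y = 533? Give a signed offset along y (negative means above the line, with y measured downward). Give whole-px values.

Taking area as weight: signup form 304·195 = 59280, logo 65·244 = 15860. Sum 75140.
Σw·y = 59280·764 + 15860·396 = 51570480, so ȳ = 51570480/75140 ≈ 686.33.
Difference: 686.33 − 533 ≈ 153.33.

≈ 153 px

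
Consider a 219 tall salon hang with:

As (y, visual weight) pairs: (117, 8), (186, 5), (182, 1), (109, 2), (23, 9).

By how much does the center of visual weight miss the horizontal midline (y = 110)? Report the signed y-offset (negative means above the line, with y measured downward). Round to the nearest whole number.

≈ -11

Σw = 8 + 5 + 1 + 2 + 9 = 25.
y-moment: 8·117 + 5·186 + 1·182 + 2·109 + 9·23 = 2473; centroid 2473/25 ≈ 98.92.
Offset from y = 110: 98.92 − 110 ≈ -11.08.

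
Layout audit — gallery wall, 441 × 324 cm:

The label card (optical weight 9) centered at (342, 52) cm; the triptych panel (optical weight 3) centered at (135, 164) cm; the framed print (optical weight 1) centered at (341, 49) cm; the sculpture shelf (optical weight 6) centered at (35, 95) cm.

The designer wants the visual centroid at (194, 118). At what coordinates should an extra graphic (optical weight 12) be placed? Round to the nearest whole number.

After adding the extra graphic, total weight = 9 + 3 + 1 + 6 + 12 = 31.
x: need Σw·x = 31·194 = 6014. Existing = 9·342 + 3·135 + 1·341 + 6·35 = 4034. Remainder 1980 / 12 ≈ 165.00.
y: need Σw·y = 31·118 = 3658. Existing = 9·52 + 3·164 + 1·49 + 6·95 = 1579. Remainder 2079 / 12 ≈ 173.25.

(165, 173)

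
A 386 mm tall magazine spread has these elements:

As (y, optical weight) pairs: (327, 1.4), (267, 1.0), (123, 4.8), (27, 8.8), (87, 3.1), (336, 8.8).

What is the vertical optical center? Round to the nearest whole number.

Σw = 1.4 + 1.0 + 4.8 + 8.8 + 3.1 + 8.8 = 27.9.
y: (1.4·327 + 1.0·267 + 4.8·123 + 8.8·27 + 3.1·87 + 8.8·336) / 27.9 = 4779.3 / 27.9 ≈ 171.30

y ≈ 171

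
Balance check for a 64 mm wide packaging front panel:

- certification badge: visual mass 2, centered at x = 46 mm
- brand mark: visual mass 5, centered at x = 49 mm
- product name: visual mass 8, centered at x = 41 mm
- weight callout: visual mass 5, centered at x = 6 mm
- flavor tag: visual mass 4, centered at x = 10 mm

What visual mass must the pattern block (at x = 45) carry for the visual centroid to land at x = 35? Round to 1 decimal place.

Known weights sum to 2 + 5 + 8 + 5 + 4 = 24; their moment is 2·46 + 5·49 + 8·41 + 5·6 + 4·10 = 735.
Balance at x = 35 requires (735 + w·45) / (24 + w) = 35.
Solving: w = (35·24 − 735) / (45 − 35) = 105 / 10 ≈ 10.50.

w ≈ 10.5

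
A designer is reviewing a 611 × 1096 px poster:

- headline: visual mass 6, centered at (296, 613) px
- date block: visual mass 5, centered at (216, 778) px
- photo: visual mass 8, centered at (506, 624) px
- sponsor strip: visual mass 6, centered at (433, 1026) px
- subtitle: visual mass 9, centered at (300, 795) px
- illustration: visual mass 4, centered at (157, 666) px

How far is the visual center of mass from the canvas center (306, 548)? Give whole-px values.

Σw = 6 + 5 + 8 + 6 + 9 + 4 = 38.
x: moment 12830 / weight 38 ≈ 337.63
y: moment 28535 / weight 38 ≈ 750.92
Relative to (306, 548): Δ = (31.63, 202.92); |Δ| = √(31.63² + 202.92²) ≈ 205.37.

≈ 205 px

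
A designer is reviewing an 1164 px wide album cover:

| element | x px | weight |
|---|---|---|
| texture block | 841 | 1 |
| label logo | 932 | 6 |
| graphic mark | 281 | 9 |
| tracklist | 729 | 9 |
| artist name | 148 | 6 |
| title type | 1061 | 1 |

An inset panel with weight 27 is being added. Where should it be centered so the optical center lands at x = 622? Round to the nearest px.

With the inset panel, Σw becomes 1 + 6 + 9 + 9 + 6 + 1 + 27 = 59.
x: target moment 59×622 = 36698; current 1·841 + 6·932 + 9·281 + 9·729 + 6·148 + 1·1061 = 17472; the inset panel supplies 19226, so x = 19226/27 ≈ 712.07.

x ≈ 712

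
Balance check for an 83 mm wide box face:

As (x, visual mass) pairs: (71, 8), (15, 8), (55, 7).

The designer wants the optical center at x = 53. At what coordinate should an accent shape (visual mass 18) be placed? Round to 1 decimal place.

x ≈ 61.1

After adding the accent shape, total weight = 8 + 8 + 7 + 18 = 41.
x: target moment 41×53 = 2173; current 8·71 + 8·15 + 7·55 = 1073; the accent shape supplies 1100, so x = 1100/18 ≈ 61.11.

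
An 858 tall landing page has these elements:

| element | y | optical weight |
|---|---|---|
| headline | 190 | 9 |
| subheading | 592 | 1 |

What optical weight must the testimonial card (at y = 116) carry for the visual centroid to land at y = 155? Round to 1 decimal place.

Known weights sum to 9 + 1 = 10; their moment is 9·190 + 1·592 = 2302.
Set Σw·y/Σw = 155: (2302 + 116w) = 155·(10 + w).
Solving: w = (155·10 − 2302) / (116 − 155) = -752 / -39 ≈ 19.28.

w ≈ 19.3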